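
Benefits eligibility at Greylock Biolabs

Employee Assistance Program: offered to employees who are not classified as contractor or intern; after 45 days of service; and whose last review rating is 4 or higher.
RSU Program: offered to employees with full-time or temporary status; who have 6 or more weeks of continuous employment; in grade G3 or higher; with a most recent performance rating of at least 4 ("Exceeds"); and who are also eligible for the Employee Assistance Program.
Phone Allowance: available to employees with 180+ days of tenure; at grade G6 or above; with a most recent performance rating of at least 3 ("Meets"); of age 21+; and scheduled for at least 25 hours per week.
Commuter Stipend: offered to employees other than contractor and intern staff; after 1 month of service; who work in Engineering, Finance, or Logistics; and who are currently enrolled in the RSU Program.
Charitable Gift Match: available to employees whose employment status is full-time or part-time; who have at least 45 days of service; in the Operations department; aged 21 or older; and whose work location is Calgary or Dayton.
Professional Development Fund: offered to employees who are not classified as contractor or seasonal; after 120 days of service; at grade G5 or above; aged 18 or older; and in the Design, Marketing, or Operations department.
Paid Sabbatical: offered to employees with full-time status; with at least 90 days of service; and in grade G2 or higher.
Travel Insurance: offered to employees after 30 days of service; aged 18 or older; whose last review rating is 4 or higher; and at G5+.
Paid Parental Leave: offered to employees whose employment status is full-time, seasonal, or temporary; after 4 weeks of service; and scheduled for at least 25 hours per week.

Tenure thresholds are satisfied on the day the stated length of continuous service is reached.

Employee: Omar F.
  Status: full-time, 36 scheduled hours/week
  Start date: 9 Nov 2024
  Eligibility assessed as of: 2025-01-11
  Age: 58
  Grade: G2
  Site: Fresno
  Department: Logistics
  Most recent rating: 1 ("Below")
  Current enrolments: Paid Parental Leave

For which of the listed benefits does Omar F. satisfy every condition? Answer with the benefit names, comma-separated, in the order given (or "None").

Paid Parental Leave

Service from 9 Nov 2024 to 2025-01-11: 63 days.
Employee Assistance Program — status full-time ✓ (not excluded); service 63 days ≥ 45 days ✓; rating 1 < 4 ✗ → not eligible.
RSU Program — status full-time ✓; service 63 days ≥ 6 weeks (≈42 days) ✓; grade G2 < G3 ✗ → not eligible.
Phone Allowance — service 63 days < 180 days ✗ → not eligible.
Commuter Stipend — status full-time ✓ (not excluded); service 63 days ≥ 1 month (≈30 days) ✓; dept Logistics ✓; not enrolled in RSU Program ✗ → not eligible.
Charitable Gift Match — status full-time ✓; service 63 days ≥ 45 days ✓; dept Logistics ✗ → not eligible.
Professional Development Fund — status full-time ✓ (not excluded); service 63 days < 120 days ✗ → not eligible.
Paid Sabbatical — status full-time ✓; service 63 days < 90 days ✗ → not eligible.
Travel Insurance — service 63 days ≥ 30 days ✓; age 58 ≥ 18 ✓; rating 1 < 4 ✗ → not eligible.
Paid Parental Leave — status full-time ✓; service 63 days ≥ 4 weeks (≈28 days) ✓; 36 hrs/wk ≥ 25 ✓ → eligible.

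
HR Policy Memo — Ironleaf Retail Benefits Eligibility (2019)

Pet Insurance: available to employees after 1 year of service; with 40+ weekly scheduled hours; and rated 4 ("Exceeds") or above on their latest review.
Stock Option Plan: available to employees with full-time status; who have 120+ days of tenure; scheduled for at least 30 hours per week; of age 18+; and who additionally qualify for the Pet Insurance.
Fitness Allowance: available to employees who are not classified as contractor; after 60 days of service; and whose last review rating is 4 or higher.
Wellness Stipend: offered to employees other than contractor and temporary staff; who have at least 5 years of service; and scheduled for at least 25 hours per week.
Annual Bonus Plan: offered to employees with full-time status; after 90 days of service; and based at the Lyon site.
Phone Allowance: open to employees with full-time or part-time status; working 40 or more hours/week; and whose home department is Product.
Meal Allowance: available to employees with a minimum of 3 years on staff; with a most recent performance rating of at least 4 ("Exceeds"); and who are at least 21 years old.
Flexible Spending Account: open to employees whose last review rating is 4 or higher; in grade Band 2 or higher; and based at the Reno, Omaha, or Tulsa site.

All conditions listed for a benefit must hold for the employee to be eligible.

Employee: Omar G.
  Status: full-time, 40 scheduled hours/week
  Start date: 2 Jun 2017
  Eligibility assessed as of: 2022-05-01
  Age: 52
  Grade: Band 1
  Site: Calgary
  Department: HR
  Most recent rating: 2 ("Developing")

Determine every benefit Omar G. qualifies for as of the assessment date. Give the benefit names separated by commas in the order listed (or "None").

Service from 2 Jun 2017 to 2022-05-01: 1794 days.
Pet Insurance — service 1794 days ≥ 1 year (≈365 days) ✓; 40 hrs/wk ≥ 40 ✓; rating 2 < 4 ✗ → not eligible.
Stock Option Plan — status full-time ✓; service 1794 days ≥ 120 days ✓; 40 hrs/wk ≥ 30 ✓; age 52 ≥ 18 ✓; not eligible for Pet Insurance ✗ → not eligible.
Fitness Allowance — status full-time ✓ (not excluded); service 1794 days ≥ 60 days ✓; rating 2 < 4 ✗ → not eligible.
Wellness Stipend — status full-time ✓ (not excluded); service 1794 days < 5 years (≈1825 days) ✗ → not eligible.
Annual Bonus Plan — status full-time ✓; service 1794 days ≥ 90 days ✓; site Calgary ✗ (not Lyon) → not eligible.
Phone Allowance — status full-time ✓; 40 hrs/wk ≥ 40 ✓; dept HR ✗ → not eligible.
Meal Allowance — service 1794 days ≥ 3 years (≈1095 days) ✓; rating 2 < 4 ✗ → not eligible.
Flexible Spending Account — rating 2 < 4 ✗ → not eligible.

None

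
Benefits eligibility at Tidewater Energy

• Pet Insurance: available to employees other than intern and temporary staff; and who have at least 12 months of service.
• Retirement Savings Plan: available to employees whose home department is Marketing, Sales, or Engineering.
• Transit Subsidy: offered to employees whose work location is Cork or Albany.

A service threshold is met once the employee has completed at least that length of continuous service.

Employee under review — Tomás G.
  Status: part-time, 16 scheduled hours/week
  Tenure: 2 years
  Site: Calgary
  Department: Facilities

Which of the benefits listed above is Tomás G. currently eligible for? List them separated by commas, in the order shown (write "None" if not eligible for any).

Pet Insurance

Pet Insurance — status part-time ✓ (not excluded); service 2 years ≥ 12 months (≈360 days) ✓ → eligible.
Retirement Savings Plan — dept Facilities ✗ → not eligible.
Transit Subsidy — site Calgary ✗ (not Cork or Albany) → not eligible.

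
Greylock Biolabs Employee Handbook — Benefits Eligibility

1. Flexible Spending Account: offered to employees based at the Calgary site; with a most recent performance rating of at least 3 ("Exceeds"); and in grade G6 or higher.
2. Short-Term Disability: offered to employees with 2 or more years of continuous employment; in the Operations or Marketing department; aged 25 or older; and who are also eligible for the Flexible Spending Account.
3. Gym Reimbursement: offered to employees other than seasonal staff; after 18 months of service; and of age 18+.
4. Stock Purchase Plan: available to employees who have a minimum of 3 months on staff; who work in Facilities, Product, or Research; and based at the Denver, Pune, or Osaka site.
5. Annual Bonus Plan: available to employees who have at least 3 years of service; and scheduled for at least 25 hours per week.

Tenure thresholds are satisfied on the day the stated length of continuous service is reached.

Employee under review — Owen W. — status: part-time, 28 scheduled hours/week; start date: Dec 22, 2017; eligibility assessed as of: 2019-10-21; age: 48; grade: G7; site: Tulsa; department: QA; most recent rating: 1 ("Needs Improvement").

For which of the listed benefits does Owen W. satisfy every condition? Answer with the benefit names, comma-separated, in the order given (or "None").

Gym Reimbursement

Service from Dec 22, 2017 to 2019-10-21: 668 days.
Flexible Spending Account — site Tulsa ✗ (not Calgary) → not eligible.
Short-Term Disability — service 668 days < 2 years (≈730 days) ✗ → not eligible.
Gym Reimbursement — status part-time ✓ (not excluded); service 668 days ≥ 18 months (≈540 days) ✓; age 48 ≥ 18 ✓ → eligible.
Stock Purchase Plan — service 668 days ≥ 3 months (≈90 days) ✓; dept QA ✗ → not eligible.
Annual Bonus Plan — service 668 days < 3 years (≈1095 days) ✗ → not eligible.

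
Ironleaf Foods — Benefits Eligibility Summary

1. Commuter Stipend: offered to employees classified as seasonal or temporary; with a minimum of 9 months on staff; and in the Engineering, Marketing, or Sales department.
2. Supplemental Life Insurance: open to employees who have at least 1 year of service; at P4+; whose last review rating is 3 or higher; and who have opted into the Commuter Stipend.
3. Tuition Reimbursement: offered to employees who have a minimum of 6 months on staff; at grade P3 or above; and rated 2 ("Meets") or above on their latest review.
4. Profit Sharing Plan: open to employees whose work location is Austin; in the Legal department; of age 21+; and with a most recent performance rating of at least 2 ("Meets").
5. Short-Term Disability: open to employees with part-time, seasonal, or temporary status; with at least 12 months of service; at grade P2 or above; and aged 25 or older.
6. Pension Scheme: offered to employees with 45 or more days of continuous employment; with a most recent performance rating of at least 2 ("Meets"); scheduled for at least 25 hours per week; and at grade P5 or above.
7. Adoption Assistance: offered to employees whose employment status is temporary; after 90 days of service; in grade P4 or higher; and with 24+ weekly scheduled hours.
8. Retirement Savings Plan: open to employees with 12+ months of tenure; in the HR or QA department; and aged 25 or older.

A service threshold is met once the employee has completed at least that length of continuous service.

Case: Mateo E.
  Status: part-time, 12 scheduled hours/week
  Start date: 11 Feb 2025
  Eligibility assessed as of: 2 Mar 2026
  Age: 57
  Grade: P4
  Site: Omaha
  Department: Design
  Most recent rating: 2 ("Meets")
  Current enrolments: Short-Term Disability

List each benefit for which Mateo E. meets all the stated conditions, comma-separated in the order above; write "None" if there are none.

Tuition Reimbursement, Short-Term Disability

Service from 11 Feb 2025 to 2 Mar 2026: 384 days.
Commuter Stipend — status part-time ✗ (requires seasonal or temporary) → not eligible.
Supplemental Life Insurance — service 384 days ≥ 1 year (≈365 days) ✓; grade P4 ≥ P4 ✓; rating 2 < 3 ✗ → not eligible.
Tuition Reimbursement — service 384 days ≥ 6 months (≈180 days) ✓; grade P4 ≥ P3 ✓; rating 2 ≥ 2 ✓ → eligible.
Profit Sharing Plan — site Omaha ✗ (not Austin) → not eligible.
Short-Term Disability — status part-time ✓; service 384 days ≥ 12 months (≈360 days) ✓; grade P4 ≥ P2 ✓; age 57 ≥ 25 ✓ → eligible.
Pension Scheme — service 384 days ≥ 45 days ✓; rating 2 ≥ 2 ✓; 12 hrs/wk < 25 ✗ → not eligible.
Adoption Assistance — status part-time ✗ (requires temporary) → not eligible.
Retirement Savings Plan — service 384 days ≥ 12 months (≈360 days) ✓; dept Design ✗ → not eligible.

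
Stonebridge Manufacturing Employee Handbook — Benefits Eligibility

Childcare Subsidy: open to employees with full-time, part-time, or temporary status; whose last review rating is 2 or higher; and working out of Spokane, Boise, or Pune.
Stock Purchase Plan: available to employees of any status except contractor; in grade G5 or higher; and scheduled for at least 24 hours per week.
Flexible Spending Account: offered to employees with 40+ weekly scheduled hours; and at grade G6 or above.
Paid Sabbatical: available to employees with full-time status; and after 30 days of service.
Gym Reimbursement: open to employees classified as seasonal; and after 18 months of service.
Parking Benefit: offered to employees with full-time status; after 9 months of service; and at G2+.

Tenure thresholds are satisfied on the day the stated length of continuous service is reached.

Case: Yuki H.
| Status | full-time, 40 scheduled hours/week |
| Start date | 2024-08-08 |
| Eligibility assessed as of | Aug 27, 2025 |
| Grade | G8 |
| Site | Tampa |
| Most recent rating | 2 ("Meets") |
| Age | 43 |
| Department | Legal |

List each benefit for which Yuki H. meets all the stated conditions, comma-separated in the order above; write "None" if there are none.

Stock Purchase Plan, Flexible Spending Account, Paid Sabbatical, Parking Benefit

Service from 2024-08-08 to Aug 27, 2025: 384 days.
Childcare Subsidy — status full-time ✓; rating 2 ≥ 2 ✓; site Tampa ✗ (not Spokane, Boise, or Pune) → not eligible.
Stock Purchase Plan — status full-time ✓ (not excluded); grade G8 ≥ G5 ✓; 40 hrs/wk ≥ 24 ✓ → eligible.
Flexible Spending Account — 40 hrs/wk ≥ 40 ✓; grade G8 ≥ G6 ✓ → eligible.
Paid Sabbatical — status full-time ✓; service 384 days ≥ 30 days ✓ → eligible.
Gym Reimbursement — status full-time ✗ (requires seasonal) → not eligible.
Parking Benefit — status full-time ✓; service 384 days ≥ 9 months (≈270 days) ✓; grade G8 ≥ G2 ✓ → eligible.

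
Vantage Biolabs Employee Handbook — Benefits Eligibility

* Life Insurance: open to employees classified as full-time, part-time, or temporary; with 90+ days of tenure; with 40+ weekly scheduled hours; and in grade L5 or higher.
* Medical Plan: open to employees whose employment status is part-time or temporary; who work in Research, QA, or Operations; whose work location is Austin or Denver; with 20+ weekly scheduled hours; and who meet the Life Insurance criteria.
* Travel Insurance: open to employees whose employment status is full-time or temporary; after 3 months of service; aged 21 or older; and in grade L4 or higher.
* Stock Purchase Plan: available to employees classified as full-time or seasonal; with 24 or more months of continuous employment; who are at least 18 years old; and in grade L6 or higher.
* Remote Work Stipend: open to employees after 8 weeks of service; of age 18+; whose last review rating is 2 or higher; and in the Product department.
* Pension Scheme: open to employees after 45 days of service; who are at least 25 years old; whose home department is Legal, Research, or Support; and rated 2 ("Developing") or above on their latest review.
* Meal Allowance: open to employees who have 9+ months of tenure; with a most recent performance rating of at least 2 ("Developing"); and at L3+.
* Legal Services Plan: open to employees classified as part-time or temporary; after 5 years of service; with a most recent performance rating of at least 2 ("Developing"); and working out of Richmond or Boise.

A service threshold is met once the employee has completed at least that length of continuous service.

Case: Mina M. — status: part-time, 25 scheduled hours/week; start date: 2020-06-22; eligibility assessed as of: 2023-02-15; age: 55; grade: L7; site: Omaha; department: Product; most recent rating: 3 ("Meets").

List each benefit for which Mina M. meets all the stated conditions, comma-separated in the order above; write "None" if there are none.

Service from 2020-06-22 to 2023-02-15: 968 days.
Life Insurance — status part-time ✓; service 968 days ≥ 90 days ✓; 25 hrs/wk < 40 ✗ → not eligible.
Medical Plan — status part-time ✓; dept Product ✗ → not eligible.
Travel Insurance — status part-time ✗ (requires full-time or temporary) → not eligible.
Stock Purchase Plan — status part-time ✗ (requires full-time or seasonal) → not eligible.
Remote Work Stipend — service 968 days ≥ 8 weeks (≈56 days) ✓; age 55 ≥ 18 ✓; rating 3 ≥ 2 ✓; dept Product ✓ → eligible.
Pension Scheme — service 968 days ≥ 45 days ✓; age 55 ≥ 25 ✓; dept Product ✗ → not eligible.
Meal Allowance — service 968 days ≥ 9 months (≈270 days) ✓; rating 3 ≥ 2 ✓; grade L7 ≥ L3 ✓ → eligible.
Legal Services Plan — status part-time ✓; service 968 days < 5 years (≈1825 days) ✗ → not eligible.

Remote Work Stipend, Meal Allowance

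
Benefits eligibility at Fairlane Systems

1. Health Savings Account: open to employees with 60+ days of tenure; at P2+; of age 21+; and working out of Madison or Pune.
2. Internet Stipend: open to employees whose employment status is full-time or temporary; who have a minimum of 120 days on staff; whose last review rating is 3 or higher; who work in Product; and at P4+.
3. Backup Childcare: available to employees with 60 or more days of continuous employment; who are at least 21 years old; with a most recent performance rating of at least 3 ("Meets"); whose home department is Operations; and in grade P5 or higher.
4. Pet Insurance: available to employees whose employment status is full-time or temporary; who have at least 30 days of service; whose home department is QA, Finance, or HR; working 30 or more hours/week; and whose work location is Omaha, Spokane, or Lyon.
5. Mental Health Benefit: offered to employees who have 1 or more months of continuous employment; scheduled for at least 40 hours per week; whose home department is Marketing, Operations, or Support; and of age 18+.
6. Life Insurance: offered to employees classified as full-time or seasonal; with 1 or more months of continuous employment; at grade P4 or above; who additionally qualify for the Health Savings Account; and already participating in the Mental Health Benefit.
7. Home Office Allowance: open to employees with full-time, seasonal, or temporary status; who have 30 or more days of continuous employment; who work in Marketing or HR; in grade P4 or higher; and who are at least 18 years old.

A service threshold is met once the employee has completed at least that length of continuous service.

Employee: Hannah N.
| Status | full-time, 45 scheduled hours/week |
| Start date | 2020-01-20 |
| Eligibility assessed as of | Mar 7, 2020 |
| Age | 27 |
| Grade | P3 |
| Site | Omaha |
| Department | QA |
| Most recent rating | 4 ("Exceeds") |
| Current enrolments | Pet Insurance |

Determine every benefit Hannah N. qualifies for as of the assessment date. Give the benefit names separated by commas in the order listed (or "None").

Service from 2020-01-20 to Mar 7, 2020: 47 days.
Health Savings Account — service 47 days < 60 days ✗ → not eligible.
Internet Stipend — status full-time ✓; service 47 days < 120 days ✗ → not eligible.
Backup Childcare — service 47 days < 60 days ✗ → not eligible.
Pet Insurance — status full-time ✓; service 47 days ≥ 30 days ✓; dept QA ✓; 45 hrs/wk ≥ 30 ✓; site Omaha ✓ → eligible.
Mental Health Benefit — service 47 days ≥ 1 month (≈30 days) ✓; 45 hrs/wk ≥ 40 ✓; dept QA ✗ → not eligible.
Life Insurance — status full-time ✓; service 47 days ≥ 1 month (≈30 days) ✓; grade P3 < P4 ✗ → not eligible.
Home Office Allowance — status full-time ✓; service 47 days ≥ 30 days ✓; dept QA ✗ → not eligible.

Pet Insurance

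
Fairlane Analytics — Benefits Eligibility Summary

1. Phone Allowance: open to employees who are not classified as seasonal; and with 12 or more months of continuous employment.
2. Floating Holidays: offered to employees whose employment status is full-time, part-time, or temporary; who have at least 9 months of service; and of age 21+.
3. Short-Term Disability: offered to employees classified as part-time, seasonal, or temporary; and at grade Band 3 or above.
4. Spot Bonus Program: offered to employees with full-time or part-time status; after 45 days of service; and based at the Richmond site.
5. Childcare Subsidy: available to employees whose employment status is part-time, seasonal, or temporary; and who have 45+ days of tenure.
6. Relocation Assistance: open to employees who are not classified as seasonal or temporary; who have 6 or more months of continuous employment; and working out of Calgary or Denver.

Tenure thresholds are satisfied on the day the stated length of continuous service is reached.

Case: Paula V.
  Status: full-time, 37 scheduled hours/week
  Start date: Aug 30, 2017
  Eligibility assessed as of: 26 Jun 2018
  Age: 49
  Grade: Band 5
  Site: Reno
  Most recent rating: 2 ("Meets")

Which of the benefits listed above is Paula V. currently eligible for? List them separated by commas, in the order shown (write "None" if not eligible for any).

Service from Aug 30, 2017 to 26 Jun 2018: 300 days.
Phone Allowance — status full-time ✓ (not excluded); service 300 days < 12 months (≈360 days) ✗ → not eligible.
Floating Holidays — status full-time ✓; service 300 days ≥ 9 months (≈270 days) ✓; age 49 ≥ 21 ✓ → eligible.
Short-Term Disability — status full-time ✗ (requires part-time, seasonal, or temporary) → not eligible.
Spot Bonus Program — status full-time ✓; service 300 days ≥ 45 days ✓; site Reno ✗ (not Richmond) → not eligible.
Childcare Subsidy — status full-time ✗ (requires part-time, seasonal, or temporary) → not eligible.
Relocation Assistance — status full-time ✓ (not excluded); service 300 days ≥ 6 months (≈180 days) ✓; site Reno ✗ (not Calgary or Denver) → not eligible.

Floating Holidays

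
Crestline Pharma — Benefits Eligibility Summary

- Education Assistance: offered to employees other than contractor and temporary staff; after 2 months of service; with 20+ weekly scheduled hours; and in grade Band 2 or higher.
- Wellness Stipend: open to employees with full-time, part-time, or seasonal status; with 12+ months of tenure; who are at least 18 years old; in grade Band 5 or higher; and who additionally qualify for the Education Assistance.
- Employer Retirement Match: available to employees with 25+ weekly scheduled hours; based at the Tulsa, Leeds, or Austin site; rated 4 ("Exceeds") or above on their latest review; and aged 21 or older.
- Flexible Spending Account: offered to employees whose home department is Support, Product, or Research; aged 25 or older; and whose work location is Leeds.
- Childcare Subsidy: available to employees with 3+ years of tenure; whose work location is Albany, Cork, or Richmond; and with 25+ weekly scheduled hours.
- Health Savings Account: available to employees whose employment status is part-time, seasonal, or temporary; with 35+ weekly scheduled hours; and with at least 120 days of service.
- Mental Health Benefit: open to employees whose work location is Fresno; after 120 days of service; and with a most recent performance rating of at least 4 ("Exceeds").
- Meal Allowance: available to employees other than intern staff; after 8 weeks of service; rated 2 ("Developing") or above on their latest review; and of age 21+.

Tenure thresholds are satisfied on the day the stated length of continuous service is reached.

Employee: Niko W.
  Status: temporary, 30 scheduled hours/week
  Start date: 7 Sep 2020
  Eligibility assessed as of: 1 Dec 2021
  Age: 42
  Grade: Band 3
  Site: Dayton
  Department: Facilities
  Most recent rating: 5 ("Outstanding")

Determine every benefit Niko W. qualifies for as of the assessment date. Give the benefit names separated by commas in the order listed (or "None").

Service from 7 Sep 2020 to 1 Dec 2021: 450 days.
Education Assistance — status temporary ✗ (excluded) → not eligible.
Wellness Stipend — status temporary ✗ (requires full-time, part-time, or seasonal) → not eligible.
Employer Retirement Match — 30 hrs/wk ≥ 25 ✓; site Dayton ✗ (not Tulsa, Leeds, or Austin) → not eligible.
Flexible Spending Account — dept Facilities ✗ → not eligible.
Childcare Subsidy — service 450 days < 3 years (≈1095 days) ✗ → not eligible.
Health Savings Account — status temporary ✓; 30 hrs/wk < 35 ✗ → not eligible.
Mental Health Benefit — site Dayton ✗ (not Fresno) → not eligible.
Meal Allowance — status temporary ✓ (not excluded); service 450 days ≥ 8 weeks (≈56 days) ✓; rating 5 ≥ 2 ✓; age 42 ≥ 21 ✓ → eligible.

Meal Allowance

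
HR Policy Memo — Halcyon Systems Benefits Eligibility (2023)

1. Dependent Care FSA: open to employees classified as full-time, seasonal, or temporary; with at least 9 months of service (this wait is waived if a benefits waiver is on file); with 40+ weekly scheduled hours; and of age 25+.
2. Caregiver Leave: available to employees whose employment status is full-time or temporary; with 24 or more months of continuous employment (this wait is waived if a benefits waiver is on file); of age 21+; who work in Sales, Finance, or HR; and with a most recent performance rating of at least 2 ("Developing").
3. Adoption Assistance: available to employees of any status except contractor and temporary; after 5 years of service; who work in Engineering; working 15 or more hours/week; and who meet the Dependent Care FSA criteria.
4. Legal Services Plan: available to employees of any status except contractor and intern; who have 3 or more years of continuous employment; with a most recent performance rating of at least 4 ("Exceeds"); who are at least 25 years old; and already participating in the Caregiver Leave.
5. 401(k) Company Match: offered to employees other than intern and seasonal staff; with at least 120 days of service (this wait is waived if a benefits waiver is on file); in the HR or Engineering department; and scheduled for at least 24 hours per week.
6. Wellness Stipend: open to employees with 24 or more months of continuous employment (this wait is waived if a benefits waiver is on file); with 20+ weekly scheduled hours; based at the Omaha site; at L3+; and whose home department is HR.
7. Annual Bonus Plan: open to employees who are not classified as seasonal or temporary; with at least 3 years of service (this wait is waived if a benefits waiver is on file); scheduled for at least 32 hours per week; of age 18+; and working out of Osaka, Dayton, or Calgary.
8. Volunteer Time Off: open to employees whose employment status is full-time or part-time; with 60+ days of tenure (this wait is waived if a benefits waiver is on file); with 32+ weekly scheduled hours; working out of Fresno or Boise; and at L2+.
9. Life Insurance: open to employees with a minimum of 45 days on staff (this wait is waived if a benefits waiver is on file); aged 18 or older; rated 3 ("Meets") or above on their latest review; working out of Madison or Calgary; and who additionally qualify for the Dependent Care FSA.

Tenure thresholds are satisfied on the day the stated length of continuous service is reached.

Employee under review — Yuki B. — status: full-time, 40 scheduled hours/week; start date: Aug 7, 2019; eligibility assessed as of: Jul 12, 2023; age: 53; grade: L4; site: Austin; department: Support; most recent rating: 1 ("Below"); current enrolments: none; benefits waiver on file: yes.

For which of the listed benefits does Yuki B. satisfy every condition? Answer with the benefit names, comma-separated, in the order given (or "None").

Service from Aug 7, 2019 to Jul 12, 2023: 1435 days.
Dependent Care FSA — status full-time ✓; benefits waiver on file ✓; 40 hrs/wk ≥ 40 ✓; age 53 ≥ 25 ✓ → eligible.
Caregiver Leave — status full-time ✓; benefits waiver on file ✓; age 53 ≥ 21 ✓; dept Support ✗ → not eligible.
Adoption Assistance — status full-time ✓ (not excluded); service 1435 days < 5 years (≈1825 days) ✗ → not eligible.
Legal Services Plan — status full-time ✓ (not excluded); service 1435 days ≥ 3 years (≈1095 days) ✓; rating 1 < 4 ✗ → not eligible.
401(k) Company Match — status full-time ✓ (not excluded); benefits waiver on file ✓; dept Support ✗ → not eligible.
Wellness Stipend — benefits waiver on file ✓; 40 hrs/wk ≥ 20 ✓; site Austin ✗ (not Omaha) → not eligible.
Annual Bonus Plan — status full-time ✓ (not excluded); benefits waiver on file ✓; 40 hrs/wk ≥ 32 ✓; age 53 ≥ 18 ✓; site Austin ✗ (not Osaka, Dayton, or Calgary) → not eligible.
Volunteer Time Off — status full-time ✓; benefits waiver on file ✓; 40 hrs/wk ≥ 32 ✓; site Austin ✗ (not Fresno or Boise) → not eligible.
Life Insurance — benefits waiver on file ✓; age 53 ≥ 18 ✓; rating 1 < 3 ✗ → not eligible.

Dependent Care FSA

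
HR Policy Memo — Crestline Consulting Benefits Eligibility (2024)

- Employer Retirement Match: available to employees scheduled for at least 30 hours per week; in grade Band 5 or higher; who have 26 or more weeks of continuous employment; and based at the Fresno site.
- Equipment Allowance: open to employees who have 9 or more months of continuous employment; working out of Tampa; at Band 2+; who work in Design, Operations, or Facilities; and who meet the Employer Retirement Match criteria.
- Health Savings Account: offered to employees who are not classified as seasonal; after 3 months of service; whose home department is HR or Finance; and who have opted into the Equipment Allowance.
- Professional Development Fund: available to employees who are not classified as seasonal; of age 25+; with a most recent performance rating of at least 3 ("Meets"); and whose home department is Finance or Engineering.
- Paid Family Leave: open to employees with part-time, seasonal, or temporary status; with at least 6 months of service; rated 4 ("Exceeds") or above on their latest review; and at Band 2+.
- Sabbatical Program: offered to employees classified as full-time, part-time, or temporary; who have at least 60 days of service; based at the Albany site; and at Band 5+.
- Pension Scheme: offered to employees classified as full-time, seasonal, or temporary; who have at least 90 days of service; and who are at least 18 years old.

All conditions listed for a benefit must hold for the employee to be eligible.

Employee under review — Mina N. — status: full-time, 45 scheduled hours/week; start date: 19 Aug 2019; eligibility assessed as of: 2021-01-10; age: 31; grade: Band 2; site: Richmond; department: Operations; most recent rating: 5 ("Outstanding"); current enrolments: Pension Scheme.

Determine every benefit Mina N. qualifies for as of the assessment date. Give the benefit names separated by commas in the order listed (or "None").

Pension Scheme

Service from 19 Aug 2019 to 2021-01-10: 510 days.
Employer Retirement Match — 45 hrs/wk ≥ 30 ✓; grade Band 2 < Band 5 ✗ → not eligible.
Equipment Allowance — service 510 days ≥ 9 months (≈270 days) ✓; site Richmond ✗ (not Tampa) → not eligible.
Health Savings Account — status full-time ✓ (not excluded); service 510 days ≥ 3 months (≈90 days) ✓; dept Operations ✗ → not eligible.
Professional Development Fund — status full-time ✓ (not excluded); age 31 ≥ 25 ✓; rating 5 ≥ 3 ✓; dept Operations ✗ → not eligible.
Paid Family Leave — status full-time ✗ (requires part-time, seasonal, or temporary) → not eligible.
Sabbatical Program — status full-time ✓; service 510 days ≥ 60 days ✓; site Richmond ✗ (not Albany) → not eligible.
Pension Scheme — status full-time ✓; service 510 days ≥ 90 days ✓; age 31 ≥ 18 ✓ → eligible.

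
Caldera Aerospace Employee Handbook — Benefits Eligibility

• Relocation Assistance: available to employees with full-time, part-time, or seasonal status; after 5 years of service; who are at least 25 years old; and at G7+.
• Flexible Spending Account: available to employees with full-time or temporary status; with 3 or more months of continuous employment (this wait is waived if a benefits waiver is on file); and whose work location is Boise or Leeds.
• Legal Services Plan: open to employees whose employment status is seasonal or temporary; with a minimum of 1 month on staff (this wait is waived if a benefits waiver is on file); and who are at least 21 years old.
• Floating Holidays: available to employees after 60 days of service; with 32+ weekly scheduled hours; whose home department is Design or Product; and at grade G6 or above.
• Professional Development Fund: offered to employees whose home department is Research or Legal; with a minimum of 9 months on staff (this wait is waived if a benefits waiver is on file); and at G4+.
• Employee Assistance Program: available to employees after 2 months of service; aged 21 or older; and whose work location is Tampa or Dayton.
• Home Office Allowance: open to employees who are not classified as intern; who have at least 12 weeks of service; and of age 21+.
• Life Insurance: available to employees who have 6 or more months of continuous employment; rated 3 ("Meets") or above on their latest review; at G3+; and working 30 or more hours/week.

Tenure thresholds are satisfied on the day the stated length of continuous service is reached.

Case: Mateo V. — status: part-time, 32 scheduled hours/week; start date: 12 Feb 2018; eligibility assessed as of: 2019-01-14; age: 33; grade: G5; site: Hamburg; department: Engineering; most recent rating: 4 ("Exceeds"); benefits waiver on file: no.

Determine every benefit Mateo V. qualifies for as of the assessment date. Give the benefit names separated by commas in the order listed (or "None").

Service from 12 Feb 2018 to 2019-01-14: 336 days.
Relocation Assistance — status part-time ✓; service 336 days < 5 years (≈1825 days) ✗ → not eligible.
Flexible Spending Account — status part-time ✗ (requires full-time or temporary) → not eligible.
Legal Services Plan — status part-time ✗ (requires seasonal or temporary) → not eligible.
Floating Holidays — service 336 days ≥ 60 days ✓; 32 hrs/wk ≥ 32 ✓; dept Engineering ✗ → not eligible.
Professional Development Fund — dept Engineering ✗ → not eligible.
Employee Assistance Program — service 336 days ≥ 2 months (≈60 days) ✓; age 33 ≥ 21 ✓; site Hamburg ✗ (not Tampa or Dayton) → not eligible.
Home Office Allowance — status part-time ✓ (not excluded); service 336 days ≥ 12 weeks (≈84 days) ✓; age 33 ≥ 21 ✓ → eligible.
Life Insurance — service 336 days ≥ 6 months (≈180 days) ✓; rating 4 ≥ 3 ✓; grade G5 ≥ G3 ✓; 32 hrs/wk ≥ 30 ✓ → eligible.

Home Office Allowance, Life Insurance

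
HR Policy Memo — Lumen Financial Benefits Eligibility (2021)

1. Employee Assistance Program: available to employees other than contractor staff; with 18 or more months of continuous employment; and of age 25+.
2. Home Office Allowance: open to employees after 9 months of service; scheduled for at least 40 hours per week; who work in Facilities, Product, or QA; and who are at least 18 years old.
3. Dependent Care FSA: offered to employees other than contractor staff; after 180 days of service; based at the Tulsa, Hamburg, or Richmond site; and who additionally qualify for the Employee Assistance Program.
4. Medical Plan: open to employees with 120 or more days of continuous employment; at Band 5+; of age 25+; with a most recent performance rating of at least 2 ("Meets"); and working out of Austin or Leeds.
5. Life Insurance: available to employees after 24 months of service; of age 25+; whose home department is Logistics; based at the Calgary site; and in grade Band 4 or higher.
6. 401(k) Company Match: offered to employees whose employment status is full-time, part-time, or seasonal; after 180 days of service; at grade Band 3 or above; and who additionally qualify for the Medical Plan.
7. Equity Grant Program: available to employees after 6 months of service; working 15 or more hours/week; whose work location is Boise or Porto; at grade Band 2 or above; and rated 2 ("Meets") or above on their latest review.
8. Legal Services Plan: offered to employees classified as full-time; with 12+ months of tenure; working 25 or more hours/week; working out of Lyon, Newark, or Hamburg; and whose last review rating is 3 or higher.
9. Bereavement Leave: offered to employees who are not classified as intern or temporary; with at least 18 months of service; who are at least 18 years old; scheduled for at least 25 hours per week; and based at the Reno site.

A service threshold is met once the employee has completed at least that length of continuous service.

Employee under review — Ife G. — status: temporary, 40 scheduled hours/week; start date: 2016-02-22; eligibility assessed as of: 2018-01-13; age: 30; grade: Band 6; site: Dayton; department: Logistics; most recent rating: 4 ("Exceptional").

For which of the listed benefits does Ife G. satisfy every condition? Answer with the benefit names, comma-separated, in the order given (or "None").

Employee Assistance Program

Service from 2016-02-22 to 2018-01-13: 691 days.
Employee Assistance Program — status temporary ✓ (not excluded); service 691 days ≥ 18 months (≈540 days) ✓; age 30 ≥ 25 ✓ → eligible.
Home Office Allowance — service 691 days ≥ 9 months (≈270 days) ✓; 40 hrs/wk ≥ 40 ✓; dept Logistics ✗ → not eligible.
Dependent Care FSA — status temporary ✓ (not excluded); service 691 days ≥ 180 days ✓; site Dayton ✗ (not Tulsa, Hamburg, or Richmond) → not eligible.
Medical Plan — service 691 days ≥ 120 days ✓; grade Band 6 ≥ Band 5 ✓; age 30 ≥ 25 ✓; rating 4 ≥ 2 ✓; site Dayton ✗ (not Austin or Leeds) → not eligible.
Life Insurance — service 691 days < 24 months (≈720 days) ✗ → not eligible.
401(k) Company Match — status temporary ✗ (requires full-time, part-time, or seasonal) → not eligible.
Equity Grant Program — service 691 days ≥ 6 months (≈180 days) ✓; 40 hrs/wk ≥ 15 ✓; site Dayton ✗ (not Boise or Porto) → not eligible.
Legal Services Plan — status temporary ✗ (requires full-time) → not eligible.
Bereavement Leave — status temporary ✗ (excluded) → not eligible.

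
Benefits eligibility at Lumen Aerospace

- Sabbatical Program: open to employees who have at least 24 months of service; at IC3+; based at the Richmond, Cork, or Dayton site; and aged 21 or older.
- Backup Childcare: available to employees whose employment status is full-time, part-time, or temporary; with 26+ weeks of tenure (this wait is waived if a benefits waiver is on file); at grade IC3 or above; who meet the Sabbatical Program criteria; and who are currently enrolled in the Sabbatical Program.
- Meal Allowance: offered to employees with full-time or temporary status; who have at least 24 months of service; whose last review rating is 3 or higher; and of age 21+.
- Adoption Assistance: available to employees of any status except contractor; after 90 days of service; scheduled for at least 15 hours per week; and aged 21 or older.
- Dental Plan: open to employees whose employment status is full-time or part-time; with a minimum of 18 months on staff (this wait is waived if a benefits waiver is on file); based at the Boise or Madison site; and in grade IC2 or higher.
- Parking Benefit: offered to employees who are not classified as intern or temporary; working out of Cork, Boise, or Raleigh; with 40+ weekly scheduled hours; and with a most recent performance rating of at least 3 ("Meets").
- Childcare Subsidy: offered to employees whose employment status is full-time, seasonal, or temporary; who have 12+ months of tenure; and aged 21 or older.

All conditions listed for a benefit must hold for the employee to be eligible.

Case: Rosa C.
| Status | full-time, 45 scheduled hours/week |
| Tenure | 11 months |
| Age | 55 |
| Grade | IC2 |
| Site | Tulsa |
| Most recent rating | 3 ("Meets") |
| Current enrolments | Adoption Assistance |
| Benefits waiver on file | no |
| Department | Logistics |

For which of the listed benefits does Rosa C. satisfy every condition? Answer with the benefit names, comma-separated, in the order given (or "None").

Sabbatical Program — service 11 months < 24 months ✗ → not eligible.
Backup Childcare — status full-time ✓; no waiver, service 11 months ≥ 26 weeks (≈182 days) ✓; grade IC2 < IC3 ✗ → not eligible.
Meal Allowance — status full-time ✓; service 11 months < 24 months ✗ → not eligible.
Adoption Assistance — status full-time ✓ (not excluded); service 11 months ≥ 90 days ✓; 45 hrs/wk ≥ 15 ✓; age 55 ≥ 21 ✓ → eligible.
Dental Plan — status full-time ✓; no waiver, service 11 months < 18 months ✗ → not eligible.
Parking Benefit — status full-time ✓ (not excluded); site Tulsa ✗ (not Cork, Boise, or Raleigh) → not eligible.
Childcare Subsidy — status full-time ✓; service 11 months < 12 months ✗ → not eligible.

Adoption Assistance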